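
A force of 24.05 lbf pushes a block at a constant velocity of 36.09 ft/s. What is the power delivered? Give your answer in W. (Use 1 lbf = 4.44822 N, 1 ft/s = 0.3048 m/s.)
Convert to SI: F = 106.98 N, v = 11.0002 m/s
P = Fv = (106.98)(11.0002) = 1177 W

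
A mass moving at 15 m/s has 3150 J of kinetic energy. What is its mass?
m = 2·KE/v² = 2·3150/(15)² = 28.0 kg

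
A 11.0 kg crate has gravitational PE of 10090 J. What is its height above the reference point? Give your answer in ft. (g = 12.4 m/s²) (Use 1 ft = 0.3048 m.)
h = PE/(mg) = 10090.0/(11.0·12.4) = 73.9736 m = 242.7 ft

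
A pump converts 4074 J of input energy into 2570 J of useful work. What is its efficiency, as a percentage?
η = W_out/W_in = 2570/4074 = 63.08%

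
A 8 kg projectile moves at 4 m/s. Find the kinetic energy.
KE = ½mv² = ½(8)(4)² = 64.0 J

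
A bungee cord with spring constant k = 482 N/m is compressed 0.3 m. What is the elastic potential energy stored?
PE = ½kx² = ½(482)(0.3)² = 21.69 J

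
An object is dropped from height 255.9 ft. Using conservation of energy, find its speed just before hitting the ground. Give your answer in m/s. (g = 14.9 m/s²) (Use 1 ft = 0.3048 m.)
Convert to SI: h = 77.9983 m
mgh = ½mv² ⇒ v = √(2gh) = √(2·14.9·77.9983) = 48.21 m/s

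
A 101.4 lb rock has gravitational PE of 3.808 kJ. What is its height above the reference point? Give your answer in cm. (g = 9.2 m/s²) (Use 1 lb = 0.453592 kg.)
Convert to SI: m = 45.9942 kg, PE = 3808.0 J
h = PE/(mg) = 3808.0/(45.9942·9.2) = 8.99924 m = 899.9 cm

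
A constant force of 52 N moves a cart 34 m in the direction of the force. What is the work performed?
W = F·d = (52)(34) = 1768 J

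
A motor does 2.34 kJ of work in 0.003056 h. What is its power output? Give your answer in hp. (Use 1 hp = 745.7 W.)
Convert to SI: W = 2340.0 J, t = 11.0016 s
P = W/t = 2340.0/11.0016 = 212.696 W = 0.2852 hp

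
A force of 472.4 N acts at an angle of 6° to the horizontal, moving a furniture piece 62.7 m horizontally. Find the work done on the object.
W = F·d·cosθ = (472.4)(62.7)cos(6°) = 29460 J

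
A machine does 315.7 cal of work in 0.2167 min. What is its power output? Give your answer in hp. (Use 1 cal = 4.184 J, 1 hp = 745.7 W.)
Convert to SI: W = 1320.89 J, t = 13.002 s
P = W/t = 1320.89/13.002 = 101.591 W = 0.1362 hp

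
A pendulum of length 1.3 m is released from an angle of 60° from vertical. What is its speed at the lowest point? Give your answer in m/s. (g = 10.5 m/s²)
h = L(1 − cosθ) = 1.3(1 − cos60°) = 0.65 m
v = √(2gh) = √(2·10.5·0.65) = 3.695 m/s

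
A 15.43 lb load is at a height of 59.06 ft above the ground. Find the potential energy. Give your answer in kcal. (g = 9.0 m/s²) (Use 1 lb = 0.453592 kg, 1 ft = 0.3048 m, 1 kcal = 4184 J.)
Convert to SI: m = 6.99892 kg, h = 18.0015 m
PE = mgh = (6.99892)(9.0)(18.0015) = 1133.92 J = 0.271 kcal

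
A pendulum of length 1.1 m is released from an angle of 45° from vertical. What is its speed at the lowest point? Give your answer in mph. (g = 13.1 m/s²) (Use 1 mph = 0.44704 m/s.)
h = L(1 − cosθ) = 1.1(1 − cos45°) = 0.322183 m
v = √(2gh) = √(2·13.1·0.322183) = 2.90537 m/s = 6.499 mph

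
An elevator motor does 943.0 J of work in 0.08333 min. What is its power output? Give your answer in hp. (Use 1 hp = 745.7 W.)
Convert to SI: W = 943.0 J, t = 4.9998 s
P = W/t = 943.0/4.9998 = 188.608 W = 0.2529 hp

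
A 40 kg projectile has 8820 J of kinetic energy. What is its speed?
v = √(2·KE/m) = √(2·8820/40) = 21.0 m/s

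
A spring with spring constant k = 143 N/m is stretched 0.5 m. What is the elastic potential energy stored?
PE = ½kx² = ½(143)(0.5)² = 17.88 J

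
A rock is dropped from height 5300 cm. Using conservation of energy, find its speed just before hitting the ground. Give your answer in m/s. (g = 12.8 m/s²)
Convert to SI: h = 53.0 m
mgh = ½mv² ⇒ v = √(2gh) = √(2·12.8·53.0) = 36.83 m/s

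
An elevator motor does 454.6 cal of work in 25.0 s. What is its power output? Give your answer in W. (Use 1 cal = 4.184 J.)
Convert to SI: W = 1902.05 J, t = 25.0 s
P = W/t = 1902.05/25.0 = 76.08 W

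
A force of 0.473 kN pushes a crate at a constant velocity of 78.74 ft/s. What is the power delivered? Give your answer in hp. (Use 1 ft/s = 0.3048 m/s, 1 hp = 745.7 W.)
Convert to SI: F = 473.0 N, v = 24.0 m/s
P = Fv = (473.0)(24.0) = 11352.0 W = 15.22 hp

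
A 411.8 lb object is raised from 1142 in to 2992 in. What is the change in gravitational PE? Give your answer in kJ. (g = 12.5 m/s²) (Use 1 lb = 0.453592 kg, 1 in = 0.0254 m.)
Convert to SI: m = 186.789 kg, Δh = 46.99 m
ΔPE = mgΔh = (186.789)(12.5)(46.99) = 109715 J = 109.7 kJ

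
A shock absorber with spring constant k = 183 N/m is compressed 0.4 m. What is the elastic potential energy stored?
PE = ½kx² = ½(183)(0.4)² = 14.64 J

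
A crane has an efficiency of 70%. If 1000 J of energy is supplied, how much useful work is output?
W_out = η·W_in = 0.7·1000 = 700.0 J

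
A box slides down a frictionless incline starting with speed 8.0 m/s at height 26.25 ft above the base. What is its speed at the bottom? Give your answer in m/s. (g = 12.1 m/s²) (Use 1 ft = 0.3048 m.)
Convert to SI: v₀ = 8.0 m/s, h = 8.001 m
½mv₀² + mgh = ½mv² ⇒ v = √(v₀² + 2gh) = √(8.0² + 2·12.1·8.001) = 16.05 m/s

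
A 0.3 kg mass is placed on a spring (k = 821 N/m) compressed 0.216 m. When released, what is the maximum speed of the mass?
½kx² = ½mv² ⇒ v = x√(k/m) = (0.216)√(821/0.3) = 11.3 m/s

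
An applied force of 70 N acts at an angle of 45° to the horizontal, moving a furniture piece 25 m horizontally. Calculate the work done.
W = F·d·cosθ = (70)(25)cos(45°) = 1237 J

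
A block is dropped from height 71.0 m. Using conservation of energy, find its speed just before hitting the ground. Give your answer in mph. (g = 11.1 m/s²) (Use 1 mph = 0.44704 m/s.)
mgh = ½mv² ⇒ v = √(2gh) = √(2·11.1·71.0) = 39.7014 m/s = 88.81 mph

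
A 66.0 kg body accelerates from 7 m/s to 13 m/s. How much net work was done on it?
W = ΔKE = ½m(v₂² − v₁²) = ½(66.0)(13² − 7²) = 3960.0 J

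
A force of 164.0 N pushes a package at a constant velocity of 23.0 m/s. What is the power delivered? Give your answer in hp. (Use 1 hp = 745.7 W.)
P = Fv = (164.0)(23.0) = 3772.0 W = 5.058 hp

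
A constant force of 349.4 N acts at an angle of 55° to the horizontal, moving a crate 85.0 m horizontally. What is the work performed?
W = F·d·cosθ = (349.4)(85.0)cos(55°) = 17030 J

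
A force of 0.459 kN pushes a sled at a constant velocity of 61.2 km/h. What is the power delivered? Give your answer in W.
Convert to SI: F = 459.0 N, v = 17.0 m/s
P = Fv = (459.0)(17.0) = 7803 W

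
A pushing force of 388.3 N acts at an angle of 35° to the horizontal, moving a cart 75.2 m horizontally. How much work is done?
W = F·d·cosθ = (388.3)(75.2)cos(35°) = 23920 J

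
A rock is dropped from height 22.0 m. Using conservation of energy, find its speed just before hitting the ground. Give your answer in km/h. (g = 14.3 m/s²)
mgh = ½mv² ⇒ v = √(2gh) = √(2·14.3·22.0) = 25.0839 m/s = 90.3 km/h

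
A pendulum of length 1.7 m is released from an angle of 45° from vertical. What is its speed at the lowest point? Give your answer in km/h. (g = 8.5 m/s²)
h = L(1 − cosθ) = 1.7(1 − cos45°) = 0.497918 m
v = √(2gh) = √(2·8.5·0.497918) = 2.9094 m/s = 10.47 km/h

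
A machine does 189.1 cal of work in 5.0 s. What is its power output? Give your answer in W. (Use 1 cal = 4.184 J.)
Convert to SI: W = 791.194 J, t = 5.0 s
P = W/t = 791.194/5.0 = 158.2 W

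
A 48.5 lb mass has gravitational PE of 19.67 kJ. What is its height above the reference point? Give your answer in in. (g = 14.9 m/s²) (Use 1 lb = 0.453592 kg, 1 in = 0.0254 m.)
Convert to SI: m = 21.9992 kg, PE = 19670.0 J
h = PE/(mg) = 19670.0/(21.9992·14.9) = 60.0083 m = 2363 in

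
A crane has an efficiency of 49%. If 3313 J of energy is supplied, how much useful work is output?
W_out = η·W_in = 0.49·3313 = 1623.37 J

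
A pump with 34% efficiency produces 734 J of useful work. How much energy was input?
W_in = W_out/η = 734/0.34 = 2159 J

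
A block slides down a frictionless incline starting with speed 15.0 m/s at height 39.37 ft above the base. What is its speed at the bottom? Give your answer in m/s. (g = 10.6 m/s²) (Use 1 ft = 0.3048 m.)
Convert to SI: v₀ = 15.0 m/s, h = 12.0 m
½mv₀² + mgh = ½mv² ⇒ v = √(v₀² + 2gh) = √(15.0² + 2·10.6·12.0) = 21.9 m/s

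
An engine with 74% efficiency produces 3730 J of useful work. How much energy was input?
W_in = W_out/η = 3730/0.74 = 5041 J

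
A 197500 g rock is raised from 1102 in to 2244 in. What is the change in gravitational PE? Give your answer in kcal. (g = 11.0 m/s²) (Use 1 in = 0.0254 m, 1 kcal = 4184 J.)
Convert to SI: m = 197.5 kg, Δh = 29.0068 m
ΔPE = mgΔh = (197.5)(11.0)(29.0068) = 63017.3 J = 15.06 kcal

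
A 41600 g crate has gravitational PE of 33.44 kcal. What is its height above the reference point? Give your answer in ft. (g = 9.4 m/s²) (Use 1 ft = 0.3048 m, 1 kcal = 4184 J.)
Convert to SI: m = 41.6 kg, PE = 139913 J
h = PE/(mg) = 139913/(41.6·9.4) = 357.797 m = 1174 ft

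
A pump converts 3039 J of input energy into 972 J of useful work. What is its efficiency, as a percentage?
η = W_out/W_in = 972/3039 = 31.98%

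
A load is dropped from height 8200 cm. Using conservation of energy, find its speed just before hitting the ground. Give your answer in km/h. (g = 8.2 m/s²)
Convert to SI: h = 82.0 m
mgh = ½mv² ⇒ v = √(2gh) = √(2·8.2·82.0) = 36.6715 m/s = 132.0 km/h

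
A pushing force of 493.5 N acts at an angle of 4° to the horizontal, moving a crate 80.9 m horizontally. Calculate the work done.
W = F·d·cosθ = (493.5)(80.9)cos(4°) = 39830 J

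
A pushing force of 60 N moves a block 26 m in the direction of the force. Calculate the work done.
W = F·d = (60)(26) = 1560 J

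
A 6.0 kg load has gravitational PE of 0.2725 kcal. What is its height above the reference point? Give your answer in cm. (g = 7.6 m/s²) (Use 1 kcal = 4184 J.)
Convert to SI: m = 6.0 kg, PE = 1140.14 J
h = PE/(mg) = 1140.14/(6.0·7.6) = 25.0031 m = 2500 cm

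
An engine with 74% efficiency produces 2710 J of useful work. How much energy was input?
W_in = W_out/η = 2710/0.74 = 3662 J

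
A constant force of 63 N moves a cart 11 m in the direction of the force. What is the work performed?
W = F·d = (63)(11) = 693.0 J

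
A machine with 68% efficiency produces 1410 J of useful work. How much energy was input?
W_in = W_out/η = 1410/0.68 = 2074 J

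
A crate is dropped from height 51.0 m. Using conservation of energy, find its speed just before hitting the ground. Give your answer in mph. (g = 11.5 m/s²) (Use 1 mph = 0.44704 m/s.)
mgh = ½mv² ⇒ v = √(2gh) = √(2·11.5·51.0) = 34.2491 m/s = 76.61 mph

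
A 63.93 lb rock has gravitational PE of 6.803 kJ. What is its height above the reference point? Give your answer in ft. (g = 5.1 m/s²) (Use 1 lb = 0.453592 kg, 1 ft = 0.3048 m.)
Convert to SI: m = 28.9981 kg, PE = 6803.0 J
h = PE/(mg) = 6803.0/(28.9981·5.1) = 46.0003 m = 150.9 ft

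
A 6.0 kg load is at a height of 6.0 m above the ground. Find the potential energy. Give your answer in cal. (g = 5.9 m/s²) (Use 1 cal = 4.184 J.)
PE = mgh = (6.0)(5.9)(6.0) = 212.4 J = 50.76 cal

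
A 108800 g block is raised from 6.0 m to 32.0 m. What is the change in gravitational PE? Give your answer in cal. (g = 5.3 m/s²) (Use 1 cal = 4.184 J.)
Convert to SI: m = 108.8 kg, Δh = 26.0 m
ΔPE = mgΔh = (108.8)(5.3)(26.0) = 14992.6 J = 3583 cal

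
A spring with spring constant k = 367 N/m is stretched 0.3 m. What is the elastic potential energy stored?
PE = ½kx² = ½(367)(0.3)² = 16.52 J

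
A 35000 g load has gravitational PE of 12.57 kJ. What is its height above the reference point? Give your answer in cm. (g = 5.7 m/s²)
Convert to SI: m = 35.0 kg, PE = 12570.0 J
h = PE/(mg) = 12570.0/(35.0·5.7) = 63.0075 m = 6301 cm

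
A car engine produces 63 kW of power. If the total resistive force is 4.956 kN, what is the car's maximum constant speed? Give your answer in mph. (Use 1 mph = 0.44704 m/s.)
Convert to SI: F = 4956.0 N
P = Fv ⇒ v = P/F = 63000 W/4956.0 N = 12.7119 m/s = 28.44 mph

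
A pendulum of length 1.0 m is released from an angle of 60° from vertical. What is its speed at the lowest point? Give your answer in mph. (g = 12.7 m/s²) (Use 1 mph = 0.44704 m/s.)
h = L(1 − cosθ) = 1.0(1 − cos60°) = 0.5 m
v = √(2gh) = √(2·12.7·0.5) = 3.56371 m/s = 7.972 mph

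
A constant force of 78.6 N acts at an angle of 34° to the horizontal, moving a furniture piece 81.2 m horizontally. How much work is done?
W = F·d·cosθ = (78.6)(81.2)cos(34°) = 5291 J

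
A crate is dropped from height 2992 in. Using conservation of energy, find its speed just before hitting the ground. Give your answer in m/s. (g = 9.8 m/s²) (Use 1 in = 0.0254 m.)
Convert to SI: h = 75.9968 m
mgh = ½mv² ⇒ v = √(2gh) = √(2·9.8·75.9968) = 38.59 m/s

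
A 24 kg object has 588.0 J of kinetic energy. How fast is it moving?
v = √(2·KE/m) = √(2·588.0/24) = 7.0 m/s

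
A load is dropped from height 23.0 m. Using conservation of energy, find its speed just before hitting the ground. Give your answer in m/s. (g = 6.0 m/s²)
mgh = ½mv² ⇒ v = √(2gh) = √(2·6.0·23.0) = 16.61 m/s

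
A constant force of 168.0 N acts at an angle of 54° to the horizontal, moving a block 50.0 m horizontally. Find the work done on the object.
W = F·d·cosθ = (168.0)(50.0)cos(54°) = 4937 J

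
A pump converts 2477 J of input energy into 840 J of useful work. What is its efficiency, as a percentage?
η = W_out/W_in = 840/2477 = 33.91%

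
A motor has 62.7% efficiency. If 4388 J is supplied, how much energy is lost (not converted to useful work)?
W_lost = W_in(1 − η) = 4388·(1 − 0.627) = 1637 J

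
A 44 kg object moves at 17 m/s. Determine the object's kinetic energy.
KE = ½mv² = ½(44)(17)² = 6358.0 J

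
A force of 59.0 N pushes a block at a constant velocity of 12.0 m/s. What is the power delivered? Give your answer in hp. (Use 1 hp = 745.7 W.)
P = Fv = (59.0)(12.0) = 708.0 W = 0.9494 hp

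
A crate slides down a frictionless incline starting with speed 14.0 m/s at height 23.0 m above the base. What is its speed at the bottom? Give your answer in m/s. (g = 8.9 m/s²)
½mv₀² + mgh = ½mv² ⇒ v = √(v₀² + 2gh) = √(14.0² + 2·8.9·23.0) = 24.6 m/s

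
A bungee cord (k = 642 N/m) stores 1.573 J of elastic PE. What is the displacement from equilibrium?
x = √(2·PE/k) = √(2·1.573/642) = 0.07 m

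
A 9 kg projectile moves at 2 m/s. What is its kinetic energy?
KE = ½mv² = ½(9)(2)² = 18.0 J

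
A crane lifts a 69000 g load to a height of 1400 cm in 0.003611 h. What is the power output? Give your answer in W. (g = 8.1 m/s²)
Convert to SI: m = 69.0 kg, h = 14.0 m, t = 12.9996 s
P = mgh/t = (69.0)(8.1)(14.0)/12.9996 = 601.9 W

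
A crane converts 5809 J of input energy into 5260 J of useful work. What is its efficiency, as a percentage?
η = W_out/W_in = 5260/5809 = 90.55%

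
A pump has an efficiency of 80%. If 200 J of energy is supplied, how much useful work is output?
W_out = η·W_in = 0.8·200 = 160.0 J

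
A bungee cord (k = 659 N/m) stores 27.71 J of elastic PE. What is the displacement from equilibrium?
x = √(2·PE/k) = √(2·27.71/659) = 0.29 m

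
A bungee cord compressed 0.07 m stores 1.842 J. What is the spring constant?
k = 2·PE/x² = 2·1.842/(0.07)² = 751.8 N/m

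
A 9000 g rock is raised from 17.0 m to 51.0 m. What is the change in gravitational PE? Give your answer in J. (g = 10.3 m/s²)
Convert to SI: m = 9.0 kg, Δh = 34.0 m
ΔPE = mgΔh = (9.0)(10.3)(34.0) = 3152 J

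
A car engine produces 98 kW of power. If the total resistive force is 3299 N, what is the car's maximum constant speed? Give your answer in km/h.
P = Fv ⇒ v = P/F = 98000 W/3299.0 N = 29.706 m/s = 106.9 km/h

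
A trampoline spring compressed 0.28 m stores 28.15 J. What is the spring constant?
k = 2·PE/x² = 2·28.15/(0.28)² = 718.1 N/m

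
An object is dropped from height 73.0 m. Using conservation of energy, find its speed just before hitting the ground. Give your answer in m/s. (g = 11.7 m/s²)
mgh = ½mv² ⇒ v = √(2gh) = √(2·11.7·73.0) = 41.33 m/s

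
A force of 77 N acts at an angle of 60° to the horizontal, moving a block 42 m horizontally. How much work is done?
W = F·d·cosθ = (77)(42)cos(60°) = 1617 J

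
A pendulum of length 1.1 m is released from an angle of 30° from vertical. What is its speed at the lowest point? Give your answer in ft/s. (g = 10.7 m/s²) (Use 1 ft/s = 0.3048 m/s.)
h = L(1 − cosθ) = 1.1(1 − cos30°) = 0.147372 m
v = √(2gh) = √(2·10.7·0.147372) = 1.77588 m/s = 5.826 ft/s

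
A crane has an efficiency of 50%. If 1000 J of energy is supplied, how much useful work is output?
W_out = η·W_in = 0.5·1000 = 500.0 J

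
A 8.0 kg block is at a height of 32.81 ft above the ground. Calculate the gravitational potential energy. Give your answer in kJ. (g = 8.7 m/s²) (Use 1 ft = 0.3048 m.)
Convert to SI: m = 8.0 kg, h = 10.0005 m
PE = mgh = (8.0)(8.7)(10.0005) = 696.034 J = 0.696 kJ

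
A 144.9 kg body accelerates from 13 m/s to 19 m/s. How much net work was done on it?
W = ΔKE = ½m(v₂² − v₁²) = ½(144.9)(19² − 13²) = 13910.4 J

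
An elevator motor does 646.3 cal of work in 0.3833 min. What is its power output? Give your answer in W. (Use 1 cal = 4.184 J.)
Convert to SI: W = 2704.12 J, t = 22.998 s
P = W/t = 2704.12/22.998 = 117.6 W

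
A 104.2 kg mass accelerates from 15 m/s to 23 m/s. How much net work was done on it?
W = ΔKE = ½m(v₂² − v₁²) = ½(104.2)(23² − 15²) = 15838.4 J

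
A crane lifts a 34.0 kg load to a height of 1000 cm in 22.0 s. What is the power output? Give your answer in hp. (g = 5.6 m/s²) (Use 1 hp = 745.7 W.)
Convert to SI: m = 34.0 kg, h = 10.0 m, t = 22.0 s
P = mgh/t = (34.0)(5.6)(10.0)/22.0 = 86.5455 W = 0.1161 hp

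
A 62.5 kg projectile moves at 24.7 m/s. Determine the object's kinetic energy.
KE = ½mv² = ½(62.5)(24.7)² = 19070 J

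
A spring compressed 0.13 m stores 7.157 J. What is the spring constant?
k = 2·PE/x² = 2·7.157/(0.13)² = 847.0 N/m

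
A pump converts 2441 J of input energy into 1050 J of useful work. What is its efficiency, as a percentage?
η = W_out/W_in = 1050/2441 = 43.02%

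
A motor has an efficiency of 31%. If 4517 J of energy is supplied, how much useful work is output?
W_out = η·W_in = 0.31·4517 = 1400.27 J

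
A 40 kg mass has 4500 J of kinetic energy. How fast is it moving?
v = √(2·KE/m) = √(2·4500/40) = 15.0 m/s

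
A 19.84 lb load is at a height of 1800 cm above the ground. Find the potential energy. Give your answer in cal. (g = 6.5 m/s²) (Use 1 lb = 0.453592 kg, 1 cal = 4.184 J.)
Convert to SI: m = 8.99927 kg, h = 18.0 m
PE = mgh = (8.99927)(6.5)(18.0) = 1052.91 J = 251.7 cal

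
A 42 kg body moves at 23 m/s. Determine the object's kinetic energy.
KE = ½mv² = ½(42)(23)² = 11109.0 J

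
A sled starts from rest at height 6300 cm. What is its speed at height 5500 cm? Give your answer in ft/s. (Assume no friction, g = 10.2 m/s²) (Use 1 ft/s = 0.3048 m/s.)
Convert to SI: h₁−h₂ = 8.0 m
mgh₁ = mgh₂ + ½mv² ⇒ v = √(2g(h₁−h₂)) = √(2·10.2·8.0) = 12.775 m/s = 41.91 ft/s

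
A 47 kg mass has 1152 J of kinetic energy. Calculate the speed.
v = √(2·KE/m) = √(2·1152/47) = 7.002 m/s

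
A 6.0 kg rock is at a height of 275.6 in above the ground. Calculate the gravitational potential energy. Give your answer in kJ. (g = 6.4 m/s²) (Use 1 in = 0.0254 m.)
Convert to SI: m = 6.0 kg, h = 7.00024 m
PE = mgh = (6.0)(6.4)(7.00024) = 268.809 J = 0.2688 kJ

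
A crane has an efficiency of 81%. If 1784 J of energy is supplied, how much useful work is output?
W_out = η·W_in = 0.81·1784 = 1445.04 J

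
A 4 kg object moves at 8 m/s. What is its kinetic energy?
KE = ½mv² = ½(4)(8)² = 128.0 J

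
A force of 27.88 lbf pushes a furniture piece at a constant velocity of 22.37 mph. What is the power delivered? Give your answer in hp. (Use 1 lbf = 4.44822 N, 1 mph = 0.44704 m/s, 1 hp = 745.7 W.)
Convert to SI: F = 124.016 N, v = 10.0003 m/s
P = Fv = (124.016)(10.0003) = 1240.2 W = 1.663 hp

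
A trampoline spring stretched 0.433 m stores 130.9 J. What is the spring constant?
k = 2·PE/x² = 2·130.9/(0.433)² = 1396 N/m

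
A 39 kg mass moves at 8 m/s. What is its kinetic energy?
KE = ½mv² = ½(39)(8)² = 1248.0 J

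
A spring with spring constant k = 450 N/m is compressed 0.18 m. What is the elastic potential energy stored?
PE = ½kx² = ½(450)(0.18)² = 7.29 J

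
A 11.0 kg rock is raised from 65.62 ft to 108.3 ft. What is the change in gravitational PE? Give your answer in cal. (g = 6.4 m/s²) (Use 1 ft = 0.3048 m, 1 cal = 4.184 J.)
Convert to SI: m = 11.0 kg, Δh = 13.0089 m
ΔPE = mgΔh = (11.0)(6.4)(13.0089) = 915.824 J = 218.9 cal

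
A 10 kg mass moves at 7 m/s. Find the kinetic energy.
KE = ½mv² = ½(10)(7)² = 245.0 J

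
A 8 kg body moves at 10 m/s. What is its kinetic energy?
KE = ½mv² = ½(8)(10)² = 400.0 J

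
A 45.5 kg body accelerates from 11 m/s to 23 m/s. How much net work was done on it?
W = ΔKE = ½m(v₂² − v₁²) = ½(45.5)(23² − 11²) = 9282.0 J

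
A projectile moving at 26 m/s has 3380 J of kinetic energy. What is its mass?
m = 2·KE/v² = 2·3380/(26)² = 10.0 kg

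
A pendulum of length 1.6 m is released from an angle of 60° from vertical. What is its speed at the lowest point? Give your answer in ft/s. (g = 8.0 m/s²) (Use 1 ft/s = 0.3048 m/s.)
h = L(1 − cosθ) = 1.6(1 − cos60°) = 0.8 m
v = √(2gh) = √(2·8.0·0.8) = 3.57771 m/s = 11.74 ft/s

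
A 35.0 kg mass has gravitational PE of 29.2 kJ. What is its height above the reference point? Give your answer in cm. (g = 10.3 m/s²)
Convert to SI: m = 35.0 kg, PE = 29200.0 J
h = PE/(mg) = 29200.0/(35.0·10.3) = 80.9986 m = 8100 cm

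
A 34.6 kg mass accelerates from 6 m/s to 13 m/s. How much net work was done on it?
W = ΔKE = ½m(v₂² − v₁²) = ½(34.6)(13² − 6²) = 2300.9 J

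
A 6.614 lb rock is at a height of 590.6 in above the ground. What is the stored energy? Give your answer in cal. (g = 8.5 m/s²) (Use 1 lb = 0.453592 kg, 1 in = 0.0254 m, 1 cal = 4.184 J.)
Convert to SI: m = 3.00006 kg, h = 15.0012 m
PE = mgh = (3.00006)(8.5)(15.0012) = 382.539 J = 91.43 cal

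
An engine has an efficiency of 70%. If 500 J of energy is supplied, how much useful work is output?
W_out = η·W_in = 0.7·500 = 350.0 J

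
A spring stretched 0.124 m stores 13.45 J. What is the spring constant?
k = 2·PE/x² = 2·13.45/(0.124)² = 1749 N/m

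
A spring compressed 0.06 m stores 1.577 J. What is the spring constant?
k = 2·PE/x² = 2·1.577/(0.06)² = 876.1 N/m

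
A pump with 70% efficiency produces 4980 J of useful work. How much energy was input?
W_in = W_out/η = 4980/0.7 = 7114 J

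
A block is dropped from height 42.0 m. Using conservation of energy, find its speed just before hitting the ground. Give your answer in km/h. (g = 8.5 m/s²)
mgh = ½mv² ⇒ v = √(2gh) = √(2·8.5·42.0) = 26.7208 m/s = 96.19 km/h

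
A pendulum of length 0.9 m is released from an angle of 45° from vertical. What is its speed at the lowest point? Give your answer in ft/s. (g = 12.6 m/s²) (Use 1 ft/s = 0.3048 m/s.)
h = L(1 − cosθ) = 0.9(1 − cos45°) = 0.263604 m
v = √(2gh) = √(2·12.6·0.263604) = 2.57737 m/s = 8.456 ft/s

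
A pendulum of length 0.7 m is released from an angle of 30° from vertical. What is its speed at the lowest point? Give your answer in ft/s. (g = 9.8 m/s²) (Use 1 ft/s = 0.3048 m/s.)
h = L(1 − cosθ) = 0.7(1 − cos30°) = 0.0937822 m
v = √(2gh) = √(2·9.8·0.0937822) = 1.35578 m/s = 4.448 ft/s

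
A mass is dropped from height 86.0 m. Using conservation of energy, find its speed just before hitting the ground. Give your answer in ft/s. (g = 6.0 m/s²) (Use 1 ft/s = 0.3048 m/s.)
mgh = ½mv² ⇒ v = √(2gh) = √(2·6.0·86.0) = 32.1248 m/s = 105.4 ft/s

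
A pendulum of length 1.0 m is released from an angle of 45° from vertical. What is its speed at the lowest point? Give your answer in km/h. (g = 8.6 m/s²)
h = L(1 − cosθ) = 1.0(1 − cos45°) = 0.292893 m
v = √(2gh) = √(2·8.6·0.292893) = 2.2445 m/s = 8.08 km/h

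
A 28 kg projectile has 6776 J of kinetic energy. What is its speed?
v = √(2·KE/m) = √(2·6776/28) = 22.0 m/s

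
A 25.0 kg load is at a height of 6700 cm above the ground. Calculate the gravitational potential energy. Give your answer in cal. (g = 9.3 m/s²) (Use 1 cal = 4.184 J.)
Convert to SI: m = 25.0 kg, h = 67.0 m
PE = mgh = (25.0)(9.3)(67.0) = 15577.5 J = 3723 cal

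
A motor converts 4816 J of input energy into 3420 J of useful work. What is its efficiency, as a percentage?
η = W_out/W_in = 3420/4816 = 71.01%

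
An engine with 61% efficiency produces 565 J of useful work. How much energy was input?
W_in = W_out/η = 565/0.61 = 926.2 J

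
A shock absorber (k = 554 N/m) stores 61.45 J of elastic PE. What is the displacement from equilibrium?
x = √(2·PE/k) = √(2·61.45/554) = 0.471 m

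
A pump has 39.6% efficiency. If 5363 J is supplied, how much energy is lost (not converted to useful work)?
W_lost = W_in(1 − η) = 5363·(1 − 0.396) = 3239 J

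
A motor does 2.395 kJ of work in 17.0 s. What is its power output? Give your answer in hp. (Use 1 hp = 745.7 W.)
Convert to SI: W = 2395.0 J, t = 17.0 s
P = W/t = 2395.0/17.0 = 140.882 W = 0.1889 hp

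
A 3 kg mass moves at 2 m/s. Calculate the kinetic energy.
KE = ½mv² = ½(3)(2)² = 6.0 J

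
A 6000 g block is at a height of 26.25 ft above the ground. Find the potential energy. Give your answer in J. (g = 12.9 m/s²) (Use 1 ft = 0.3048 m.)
Convert to SI: m = 6.0 kg, h = 8.001 m
PE = mgh = (6.0)(12.9)(8.001) = 619.3 J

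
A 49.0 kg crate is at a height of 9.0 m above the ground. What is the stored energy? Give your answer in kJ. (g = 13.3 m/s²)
PE = mgh = (49.0)(13.3)(9.0) = 5865.3 J = 5.865 kJ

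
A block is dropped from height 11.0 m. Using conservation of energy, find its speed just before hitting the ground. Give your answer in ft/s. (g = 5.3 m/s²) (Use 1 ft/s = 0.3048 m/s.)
mgh = ½mv² ⇒ v = √(2gh) = √(2·5.3·11.0) = 10.7981 m/s = 35.43 ft/s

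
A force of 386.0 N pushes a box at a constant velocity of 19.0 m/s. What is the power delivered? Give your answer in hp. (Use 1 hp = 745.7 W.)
P = Fv = (386.0)(19.0) = 7334.0 W = 9.835 hp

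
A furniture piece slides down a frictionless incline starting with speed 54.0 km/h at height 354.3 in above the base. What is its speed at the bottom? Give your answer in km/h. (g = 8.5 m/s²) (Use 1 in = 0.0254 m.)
Convert to SI: v₀ = 15.0 m/s, h = 8.99922 m
½mv₀² + mgh = ½mv² ⇒ v = √(v₀² + 2gh) = √(15.0² + 2·8.5·8.99922) = 19.4419 m/s = 69.99 km/h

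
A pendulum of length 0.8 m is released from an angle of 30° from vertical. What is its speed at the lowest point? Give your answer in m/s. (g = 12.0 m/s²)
h = L(1 − cosθ) = 0.8(1 − cos30°) = 0.10718 m
v = √(2gh) = √(2·12.0·0.10718) = 1.604 m/s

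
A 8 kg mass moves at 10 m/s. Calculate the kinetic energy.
KE = ½mv² = ½(8)(10)² = 400.0 J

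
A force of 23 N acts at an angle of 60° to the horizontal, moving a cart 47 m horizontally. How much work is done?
W = F·d·cosθ = (23)(47)cos(60°) = 540.5 J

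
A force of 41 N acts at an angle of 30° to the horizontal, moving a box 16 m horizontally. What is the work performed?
W = F·d·cosθ = (41)(16)cos(30°) = 568.1 J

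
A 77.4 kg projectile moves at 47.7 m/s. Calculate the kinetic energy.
KE = ½mv² = ½(77.4)(47.7)² = 88050 J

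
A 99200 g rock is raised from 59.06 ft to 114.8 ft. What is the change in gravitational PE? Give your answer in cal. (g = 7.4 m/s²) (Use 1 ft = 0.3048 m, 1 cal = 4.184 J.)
Convert to SI: m = 99.2 kg, Δh = 16.9896 m
ΔPE = mgΔh = (99.2)(7.4)(16.9896) = 12471.7 J = 2981 cal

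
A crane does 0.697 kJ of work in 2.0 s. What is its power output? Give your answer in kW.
Convert to SI: W = 697.0 J, t = 2.0 s
P = W/t = 697.0/2.0 = 348.5 W = 0.3485 kW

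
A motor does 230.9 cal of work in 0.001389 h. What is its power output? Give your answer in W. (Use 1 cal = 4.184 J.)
Convert to SI: W = 966.086 J, t = 5.0004 s
P = W/t = 966.086/5.0004 = 193.2 W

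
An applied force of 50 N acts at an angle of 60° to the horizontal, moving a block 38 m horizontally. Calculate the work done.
W = F·d·cosθ = (50)(38)cos(60°) = 950.0 J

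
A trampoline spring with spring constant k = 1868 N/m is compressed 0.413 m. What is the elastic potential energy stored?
PE = ½kx² = ½(1868)(0.413)² = 159.3 J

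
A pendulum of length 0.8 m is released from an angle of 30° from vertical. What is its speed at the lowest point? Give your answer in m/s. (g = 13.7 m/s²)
h = L(1 − cosθ) = 0.8(1 − cos30°) = 0.10718 m
v = √(2gh) = √(2·13.7·0.10718) = 1.714 m/s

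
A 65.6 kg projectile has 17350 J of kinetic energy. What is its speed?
v = √(2·KE/m) = √(2·17350/65.6) = 23.0 m/s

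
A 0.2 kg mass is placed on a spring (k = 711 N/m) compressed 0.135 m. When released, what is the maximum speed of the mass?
½kx² = ½mv² ⇒ v = x√(k/m) = (0.135)√(711/0.2) = 8.049 m/s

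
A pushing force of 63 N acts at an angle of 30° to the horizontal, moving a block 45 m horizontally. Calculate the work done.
W = F·d·cosθ = (63)(45)cos(30°) = 2455 J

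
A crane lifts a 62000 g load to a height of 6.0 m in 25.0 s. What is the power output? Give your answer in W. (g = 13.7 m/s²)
Convert to SI: m = 62.0 kg, h = 6.0 m, t = 25.0 s
P = mgh/t = (62.0)(13.7)(6.0)/25.0 = 203.9 W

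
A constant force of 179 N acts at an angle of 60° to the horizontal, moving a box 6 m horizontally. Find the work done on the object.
W = F·d·cosθ = (179)(6)cos(60°) = 537.0 J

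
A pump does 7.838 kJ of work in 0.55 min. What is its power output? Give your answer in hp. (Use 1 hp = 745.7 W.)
Convert to SI: W = 7838.0 J, t = 33.0 s
P = W/t = 7838.0/33.0 = 237.515 W = 0.3185 hp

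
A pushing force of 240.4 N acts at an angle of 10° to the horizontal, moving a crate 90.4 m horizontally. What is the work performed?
W = F·d·cosθ = (240.4)(90.4)cos(10°) = 21400 J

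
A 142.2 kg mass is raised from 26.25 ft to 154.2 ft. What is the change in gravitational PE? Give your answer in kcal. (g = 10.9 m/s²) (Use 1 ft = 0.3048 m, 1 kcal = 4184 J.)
Convert to SI: m = 142.2 kg, Δh = 38.9992 m
ΔPE = mgΔh = (142.2)(10.9)(38.9992) = 60447.9 J = 14.45 kcal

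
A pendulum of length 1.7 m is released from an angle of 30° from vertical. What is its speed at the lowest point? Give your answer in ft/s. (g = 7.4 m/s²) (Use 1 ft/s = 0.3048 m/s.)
h = L(1 − cosθ) = 1.7(1 − cos30°) = 0.227757 m
v = √(2gh) = √(2·7.4·0.227757) = 1.83597 m/s = 6.024 ft/s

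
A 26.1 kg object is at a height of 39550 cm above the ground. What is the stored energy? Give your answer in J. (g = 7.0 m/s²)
Convert to SI: m = 26.1 kg, h = 395.5 m
PE = mgh = (26.1)(7.0)(395.5) = 72260 J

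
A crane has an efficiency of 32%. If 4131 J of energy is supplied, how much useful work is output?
W_out = η·W_in = 0.32·4131 = 1321.92 J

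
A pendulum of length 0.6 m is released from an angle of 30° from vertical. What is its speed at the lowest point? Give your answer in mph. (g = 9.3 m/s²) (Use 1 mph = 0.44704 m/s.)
h = L(1 − cosθ) = 0.6(1 − cos30°) = 0.0803848 m
v = √(2gh) = √(2·9.3·0.0803848) = 1.22277 m/s = 2.735 mph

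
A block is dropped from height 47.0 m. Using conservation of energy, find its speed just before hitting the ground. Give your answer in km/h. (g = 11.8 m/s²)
mgh = ½mv² ⇒ v = √(2gh) = √(2·11.8·47.0) = 33.3047 m/s = 119.9 km/h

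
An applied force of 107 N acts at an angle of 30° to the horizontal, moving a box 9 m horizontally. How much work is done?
W = F·d·cosθ = (107)(9)cos(30°) = 834.0 J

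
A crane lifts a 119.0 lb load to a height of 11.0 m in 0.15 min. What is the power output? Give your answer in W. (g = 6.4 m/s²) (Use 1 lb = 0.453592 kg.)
Convert to SI: m = 53.9774 kg, h = 11.0 m, t = 9.0 s
P = mgh/t = (53.9774)(6.4)(11.0)/9.0 = 422.2 W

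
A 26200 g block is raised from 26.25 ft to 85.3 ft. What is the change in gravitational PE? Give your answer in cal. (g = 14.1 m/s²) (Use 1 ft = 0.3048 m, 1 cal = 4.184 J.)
Convert to SI: m = 26.2 kg, Δh = 17.9984 m
ΔPE = mgΔh = (26.2)(14.1)(17.9984) = 6648.98 J = 1589 cal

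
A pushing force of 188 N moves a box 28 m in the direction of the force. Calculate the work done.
W = F·d = (188)(28) = 5264 J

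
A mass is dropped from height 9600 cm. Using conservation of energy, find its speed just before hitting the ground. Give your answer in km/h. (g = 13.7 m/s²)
Convert to SI: h = 96.0 m
mgh = ½mv² ⇒ v = √(2gh) = √(2·13.7·96.0) = 51.2874 m/s = 184.6 km/h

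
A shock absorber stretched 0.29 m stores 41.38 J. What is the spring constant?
k = 2·PE/x² = 2·41.38/(0.29)² = 984.1 N/m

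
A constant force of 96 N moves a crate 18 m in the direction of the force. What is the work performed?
W = F·d = (96)(18) = 1728 J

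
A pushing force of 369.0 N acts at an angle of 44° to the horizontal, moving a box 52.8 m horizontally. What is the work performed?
W = F·d·cosθ = (369.0)(52.8)cos(44°) = 14020 J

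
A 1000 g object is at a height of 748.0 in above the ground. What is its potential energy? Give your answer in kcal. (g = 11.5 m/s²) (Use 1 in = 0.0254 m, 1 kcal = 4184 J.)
Convert to SI: m = 1.0 kg, h = 18.9992 m
PE = mgh = (1.0)(11.5)(18.9992) = 218.491 J = 0.05222 kcal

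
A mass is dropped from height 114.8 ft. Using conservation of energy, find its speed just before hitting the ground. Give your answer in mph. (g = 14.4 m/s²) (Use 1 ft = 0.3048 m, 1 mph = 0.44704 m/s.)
Convert to SI: h = 34.991 m
mgh = ½mv² ⇒ v = √(2gh) = √(2·14.4·34.991) = 31.745 m/s = 71.01 mph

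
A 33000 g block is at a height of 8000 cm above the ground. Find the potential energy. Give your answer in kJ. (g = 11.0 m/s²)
Convert to SI: m = 33.0 kg, h = 80.0 m
PE = mgh = (33.0)(11.0)(80.0) = 29040.0 J = 29.04 kJ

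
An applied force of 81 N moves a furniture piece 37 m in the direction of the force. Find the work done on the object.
W = F·d = (81)(37) = 2997 J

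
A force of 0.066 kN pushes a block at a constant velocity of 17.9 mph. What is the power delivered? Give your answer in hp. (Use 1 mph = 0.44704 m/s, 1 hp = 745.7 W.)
Convert to SI: F = 66.0 N, v = 8.00202 m/s
P = Fv = (66.0)(8.00202) = 528.133 W = 0.7082 hp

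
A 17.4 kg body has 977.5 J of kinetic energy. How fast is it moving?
v = √(2·KE/m) = √(2·977.5/17.4) = 10.6 m/s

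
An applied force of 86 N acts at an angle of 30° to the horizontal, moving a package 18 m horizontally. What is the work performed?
W = F·d·cosθ = (86)(18)cos(30°) = 1341 J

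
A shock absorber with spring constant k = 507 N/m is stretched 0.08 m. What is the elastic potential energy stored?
PE = ½kx² = ½(507)(0.08)² = 1.622 J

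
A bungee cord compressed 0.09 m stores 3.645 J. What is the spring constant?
k = 2·PE/x² = 2·3.645/(0.09)² = 900.0 N/m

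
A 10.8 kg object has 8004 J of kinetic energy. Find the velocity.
v = √(2·KE/m) = √(2·8004/10.8) = 38.5 m/s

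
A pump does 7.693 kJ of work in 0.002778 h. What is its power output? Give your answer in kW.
Convert to SI: W = 7693.0 J, t = 10.0008 s
P = W/t = 7693.0/10.0008 = 769.238 W = 0.7692 kW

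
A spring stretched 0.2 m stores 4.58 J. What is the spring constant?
k = 2·PE/x² = 2·4.58/(0.2)² = 229.0 N/m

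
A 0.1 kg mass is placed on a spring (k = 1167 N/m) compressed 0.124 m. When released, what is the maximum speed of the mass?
½kx² = ½mv² ⇒ v = x√(k/m) = (0.124)√(1167/0.1) = 13.4 m/s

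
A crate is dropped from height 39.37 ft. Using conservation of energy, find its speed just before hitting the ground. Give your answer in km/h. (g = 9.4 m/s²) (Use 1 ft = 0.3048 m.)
Convert to SI: h = 12.0 m
mgh = ½mv² ⇒ v = √(2gh) = √(2·9.4·12.0) = 15.02 m/s = 54.07 km/h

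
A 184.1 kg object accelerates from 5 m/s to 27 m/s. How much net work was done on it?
W = ΔKE = ½m(v₂² − v₁²) = ½(184.1)(27² − 5²) = 64803.2 J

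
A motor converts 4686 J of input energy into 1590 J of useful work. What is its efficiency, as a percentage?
η = W_out/W_in = 1590/4686 = 33.93%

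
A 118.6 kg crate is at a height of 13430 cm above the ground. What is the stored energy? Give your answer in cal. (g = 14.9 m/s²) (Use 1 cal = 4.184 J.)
Convert to SI: m = 118.6 kg, h = 134.3 m
PE = mgh = (118.6)(14.9)(134.3) = 237327 J = 56720 cal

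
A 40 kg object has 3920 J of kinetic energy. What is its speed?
v = √(2·KE/m) = √(2·3920/40) = 14.0 m/s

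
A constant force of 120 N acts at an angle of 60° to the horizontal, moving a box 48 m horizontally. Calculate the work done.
W = F·d·cosθ = (120)(48)cos(60°) = 2880 J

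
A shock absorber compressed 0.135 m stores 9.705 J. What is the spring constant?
k = 2·PE/x² = 2·9.705/(0.135)² = 1065 N/m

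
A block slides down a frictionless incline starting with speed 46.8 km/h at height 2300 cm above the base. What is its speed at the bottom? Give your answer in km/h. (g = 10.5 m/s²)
Convert to SI: v₀ = 13.0 m/s, h = 23.0 m
½mv₀² + mgh = ½mv² ⇒ v = √(v₀² + 2gh) = √(13.0² + 2·10.5·23.0) = 25.5343 m/s = 91.92 km/h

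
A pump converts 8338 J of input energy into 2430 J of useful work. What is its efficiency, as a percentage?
η = W_out/W_in = 2430/8338 = 29.14%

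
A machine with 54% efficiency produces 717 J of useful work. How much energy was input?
W_in = W_out/η = 717/0.54 = 1328 J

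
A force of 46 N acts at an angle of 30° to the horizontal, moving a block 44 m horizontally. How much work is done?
W = F·d·cosθ = (46)(44)cos(30°) = 1753 J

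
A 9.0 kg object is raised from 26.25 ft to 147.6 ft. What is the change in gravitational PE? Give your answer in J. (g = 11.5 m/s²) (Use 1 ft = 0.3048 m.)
Convert to SI: m = 9.0 kg, Δh = 36.9875 m
ΔPE = mgΔh = (9.0)(11.5)(36.9875) = 3828 J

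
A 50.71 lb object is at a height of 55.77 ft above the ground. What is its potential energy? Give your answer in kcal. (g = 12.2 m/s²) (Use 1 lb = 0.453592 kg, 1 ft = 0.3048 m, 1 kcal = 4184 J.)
Convert to SI: m = 23.0017 kg, h = 16.9987 m
PE = mgh = (23.0017)(12.2)(16.9987) = 4770.18 J = 1.14 kcal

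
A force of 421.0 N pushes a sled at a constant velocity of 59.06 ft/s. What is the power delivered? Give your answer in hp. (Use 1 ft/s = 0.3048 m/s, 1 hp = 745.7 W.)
Convert to SI: F = 421.0 N, v = 18.0015 m/s
P = Fv = (421.0)(18.0015) = 7578.63 W = 10.16 hp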